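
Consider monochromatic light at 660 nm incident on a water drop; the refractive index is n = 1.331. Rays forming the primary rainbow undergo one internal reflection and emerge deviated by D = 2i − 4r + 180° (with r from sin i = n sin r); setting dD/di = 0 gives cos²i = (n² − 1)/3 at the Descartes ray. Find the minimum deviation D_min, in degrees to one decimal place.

cos²i = (1.77156 − 1)/3 = 0.25719; i = arccos(0.50714) = 59.527°.
sin r = sin 59.527°/1.331 = 0.64753; r = 40.356°.
D_min = 2·59.527° − 4·40.356° + 180° = 137.630°.

137.6°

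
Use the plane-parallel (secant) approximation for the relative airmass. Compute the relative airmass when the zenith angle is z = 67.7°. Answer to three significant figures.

X = sec z = 1/cos 67.7° = 1/0.3795 = 2.6354.

2.64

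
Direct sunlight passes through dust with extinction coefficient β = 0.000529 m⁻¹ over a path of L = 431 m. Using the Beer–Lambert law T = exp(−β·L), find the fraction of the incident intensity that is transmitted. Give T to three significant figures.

0.796

τ = β·L = 0.000529 × 431 = 0.2280.
T = exp(−0.2280) = 0.7961.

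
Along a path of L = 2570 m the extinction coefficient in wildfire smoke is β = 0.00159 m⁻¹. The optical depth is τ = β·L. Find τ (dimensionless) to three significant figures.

4.09

τ = β·L = 0.00159 × 2570 = 4.0863.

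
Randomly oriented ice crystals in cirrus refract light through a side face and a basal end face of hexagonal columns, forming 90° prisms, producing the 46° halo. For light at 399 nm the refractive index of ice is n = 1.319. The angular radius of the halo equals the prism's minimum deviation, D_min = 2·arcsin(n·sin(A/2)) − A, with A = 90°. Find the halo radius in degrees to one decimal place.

47.7°

n·sin(A/2) = 1.319 × sin 45° = 1.319 × 0.7071 = 0.9327.
D_min = 2·arcsin(0.9327) − 90° = 2 × 68.856° − 90° = 47.711°.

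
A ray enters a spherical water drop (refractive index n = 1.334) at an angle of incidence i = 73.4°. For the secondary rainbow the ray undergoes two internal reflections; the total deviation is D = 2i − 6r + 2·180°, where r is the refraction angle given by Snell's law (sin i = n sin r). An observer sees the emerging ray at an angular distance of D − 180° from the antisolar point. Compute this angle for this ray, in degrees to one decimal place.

sin r = sin 73.4° / 1.334 = 0.9583/1.334 = 0.7184; r = 45.92°.
D = 2·73.4° − 6·45.92° + 2·180° = 146.80° − 275.53° + 360° = 231.27°.
Angle from antisolar point = D − 180° = 51.27°.

51.3°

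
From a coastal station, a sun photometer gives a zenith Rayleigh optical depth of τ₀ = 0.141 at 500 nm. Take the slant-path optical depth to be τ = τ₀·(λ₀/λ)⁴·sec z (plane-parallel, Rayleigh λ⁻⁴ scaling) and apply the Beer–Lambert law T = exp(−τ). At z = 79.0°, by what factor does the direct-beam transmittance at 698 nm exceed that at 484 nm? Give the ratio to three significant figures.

Airmass: sec 79.0° = 5.2408.
τ(698 nm) = 0.141 × (500/698)⁴ × 5.2408 = 0.141 × 0.2633 × 5.2408 = 0.1946.
τ(484 nm) = 0.141 × (500/484)⁴ × 5.2408 = 0.141 × 1.1389 × 5.2408 = 0.8416.
T(698)/T(484) = exp(τ_B − τ_A) = exp(0.6471) = 1.9099.

1.91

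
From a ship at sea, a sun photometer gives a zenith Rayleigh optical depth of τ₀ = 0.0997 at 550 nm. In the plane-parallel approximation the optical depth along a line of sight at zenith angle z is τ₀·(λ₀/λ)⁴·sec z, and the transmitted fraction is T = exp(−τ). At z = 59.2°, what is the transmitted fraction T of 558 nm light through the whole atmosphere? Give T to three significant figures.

0.832

sec 59.2° = 1.9530.
τ = 0.0997 × (550/558)⁴ × 1.9530 = 0.0997 × 0.9439 × 1.9530 = 0.1838.
T = exp(−0.1838) = 0.8321.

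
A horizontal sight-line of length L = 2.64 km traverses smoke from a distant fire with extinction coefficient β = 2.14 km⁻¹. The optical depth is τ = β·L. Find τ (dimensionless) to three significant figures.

τ = β·L = 2.14 × 2.64 = 5.6496.

5.65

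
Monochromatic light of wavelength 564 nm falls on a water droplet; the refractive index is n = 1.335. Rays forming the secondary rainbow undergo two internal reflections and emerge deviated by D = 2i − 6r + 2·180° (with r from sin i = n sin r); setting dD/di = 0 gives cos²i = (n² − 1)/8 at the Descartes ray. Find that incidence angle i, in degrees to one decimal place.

cos²i = (1.335² − 1)/8 = (1.78222 − 1)/8 = 0.09778.
cos i = 0.31269, so i = 71.778°.

71.8°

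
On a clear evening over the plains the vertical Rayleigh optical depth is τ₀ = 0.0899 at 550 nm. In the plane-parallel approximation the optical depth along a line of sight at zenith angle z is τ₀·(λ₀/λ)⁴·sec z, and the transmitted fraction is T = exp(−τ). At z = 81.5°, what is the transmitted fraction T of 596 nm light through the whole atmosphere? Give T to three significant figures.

sec 81.5° = 6.7655.
τ = 0.0899 × (550/596)⁴ × 6.7655 = 0.0899 × 0.7252 × 6.7655 = 0.4411.
T = exp(−0.4411) = 0.6433.

0.643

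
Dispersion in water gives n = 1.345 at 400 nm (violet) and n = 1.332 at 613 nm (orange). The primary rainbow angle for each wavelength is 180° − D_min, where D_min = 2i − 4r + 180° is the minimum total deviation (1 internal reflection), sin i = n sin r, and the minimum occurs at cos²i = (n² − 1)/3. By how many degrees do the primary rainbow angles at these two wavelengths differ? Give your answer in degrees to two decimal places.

1.86°

At 400 nm (n = 1.345): cos²i = 0.26967 → i = 58.715°, r = 39.448°, D_min = 139.635°, rainbow angle = 40.365°.
At 613 nm (n = 1.332): cos²i = 0.25807 → i = 59.469°, r = 40.290°, D_min = 137.776°, rainbow angle = 42.224°.
Angular width = |40.365° − 42.224°| = 1.859°.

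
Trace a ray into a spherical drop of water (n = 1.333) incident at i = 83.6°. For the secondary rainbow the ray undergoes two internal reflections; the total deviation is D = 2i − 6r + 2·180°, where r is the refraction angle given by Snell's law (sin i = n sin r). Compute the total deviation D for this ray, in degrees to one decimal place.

sin r = sin 83.6° / 1.333 = 0.9938/1.333 = 0.7455; r = 48.20°.
D = 2·83.6° − 6·48.20° + 2·180° = 167.20° − 289.22° + 360° = 237.98°.

238.0°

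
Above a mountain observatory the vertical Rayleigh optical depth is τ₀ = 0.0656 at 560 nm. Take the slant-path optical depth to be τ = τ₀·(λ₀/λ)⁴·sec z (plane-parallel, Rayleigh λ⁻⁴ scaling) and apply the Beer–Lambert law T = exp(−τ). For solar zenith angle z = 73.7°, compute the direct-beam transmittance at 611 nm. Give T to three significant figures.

0.848

sec 73.7° = 3.5629.
τ = 0.0656 × (560/611)⁴ × 3.5629 = 0.0656 × 0.7056 × 3.5629 = 0.1649.
T = exp(−0.1649) = 0.8480.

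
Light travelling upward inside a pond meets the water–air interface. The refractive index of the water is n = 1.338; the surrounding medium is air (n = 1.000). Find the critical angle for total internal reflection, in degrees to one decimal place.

48.4°

sin θ_c = n_air / n = 1.000 / 1.338 = 0.7474.
θ_c = arcsin(0.7474) = 48.36°.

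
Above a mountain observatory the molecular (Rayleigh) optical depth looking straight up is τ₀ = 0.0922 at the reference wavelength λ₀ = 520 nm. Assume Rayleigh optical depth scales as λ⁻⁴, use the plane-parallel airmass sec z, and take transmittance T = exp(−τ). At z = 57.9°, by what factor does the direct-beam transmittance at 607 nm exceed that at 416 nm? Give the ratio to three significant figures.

1.39

Airmass: sec 57.9° = 1.8818.
τ(607 nm) = 0.0922 × (520/607)⁴ × 1.8818 = 0.0922 × 0.5386 × 1.8818 = 0.0934.
τ(416 nm) = 0.0922 × (520/416)⁴ × 1.8818 = 0.0922 × 2.4414 × 1.8818 = 0.4236.
T(607)/T(416) = exp(τ_B − τ_A) = exp(0.3301) = 1.3912.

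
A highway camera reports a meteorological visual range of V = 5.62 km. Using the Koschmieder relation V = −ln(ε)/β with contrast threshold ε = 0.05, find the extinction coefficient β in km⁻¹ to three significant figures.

0.533 km⁻¹

β = −ln(0.05) / V = 2.996 / 5.62 = 0.5330 km⁻¹.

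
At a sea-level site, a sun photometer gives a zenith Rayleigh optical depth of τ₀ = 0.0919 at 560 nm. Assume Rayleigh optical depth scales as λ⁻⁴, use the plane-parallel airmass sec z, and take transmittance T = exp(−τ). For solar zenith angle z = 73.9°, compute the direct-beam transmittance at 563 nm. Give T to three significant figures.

sec 73.9° = 3.6060.
τ = 0.0919 × (560/563)⁴ × 3.6060 = 0.0919 × 0.9789 × 3.6060 = 0.3244.
T = exp(−0.3244) = 0.7230.

0.723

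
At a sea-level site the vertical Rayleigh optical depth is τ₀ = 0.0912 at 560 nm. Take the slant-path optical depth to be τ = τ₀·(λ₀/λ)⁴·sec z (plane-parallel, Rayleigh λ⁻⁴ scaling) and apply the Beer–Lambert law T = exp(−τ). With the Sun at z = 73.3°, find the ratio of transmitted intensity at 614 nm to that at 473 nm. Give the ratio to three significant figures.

1.50

Airmass: sec 73.3° = 3.4799.
τ(614 nm) = 0.0912 × (560/614)⁴ × 3.4799 = 0.0912 × 0.6920 × 3.4799 = 0.2196.
τ(473 nm) = 0.0912 × (560/473)⁴ × 3.4799 = 0.0912 × 1.9648 × 3.4799 = 0.6236.
T(614)/T(473) = exp(τ_B − τ_A) = exp(0.4039) = 1.4977.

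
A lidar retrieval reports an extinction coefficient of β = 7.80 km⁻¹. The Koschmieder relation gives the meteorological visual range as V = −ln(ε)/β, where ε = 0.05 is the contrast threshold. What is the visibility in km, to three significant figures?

0.384 km

V = −ln(0.05) / 7.80 = 2.996 / 7.80 = 0.3841 km.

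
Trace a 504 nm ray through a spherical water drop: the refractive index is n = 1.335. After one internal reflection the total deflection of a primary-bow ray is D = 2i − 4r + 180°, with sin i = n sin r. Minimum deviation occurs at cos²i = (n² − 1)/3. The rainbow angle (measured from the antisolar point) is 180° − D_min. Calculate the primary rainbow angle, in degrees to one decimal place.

41.8°

cos²i = (1.78222 − 1)/3 = 0.26074; i = arccos(0.51063) = 59.294°.
sin r = sin 59.294°/1.335 = 0.64405; r = 40.094°.
D_min = 2·59.294° − 4·40.094° + 180° = 138.212°.
Rainbow angle = 180° − D_min = 41.788°.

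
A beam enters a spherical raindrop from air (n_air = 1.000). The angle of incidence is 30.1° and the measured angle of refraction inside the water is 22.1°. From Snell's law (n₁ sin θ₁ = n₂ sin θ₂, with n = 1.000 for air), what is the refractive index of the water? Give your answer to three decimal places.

n = sin θ_i / sin θ_r = sin 30.1° / sin 22.1° = 0.5015 / 0.3762 = 1.3330.

1.333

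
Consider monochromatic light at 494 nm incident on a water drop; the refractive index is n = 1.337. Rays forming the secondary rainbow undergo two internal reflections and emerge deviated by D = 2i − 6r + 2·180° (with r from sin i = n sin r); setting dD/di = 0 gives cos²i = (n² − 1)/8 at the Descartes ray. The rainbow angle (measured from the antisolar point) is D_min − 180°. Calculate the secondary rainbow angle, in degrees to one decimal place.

cos²i = (1.78757 − 1)/8 = 0.09845; i = arccos(0.31376) = 71.714°.
sin r = sin 71.714°/1.337 = 0.71017; r = 45.249°.
D_min = 2·71.714° − 6·45.249° + 360° = 231.934°.
Rainbow angle = D_min − 180° = 51.934°.

51.9°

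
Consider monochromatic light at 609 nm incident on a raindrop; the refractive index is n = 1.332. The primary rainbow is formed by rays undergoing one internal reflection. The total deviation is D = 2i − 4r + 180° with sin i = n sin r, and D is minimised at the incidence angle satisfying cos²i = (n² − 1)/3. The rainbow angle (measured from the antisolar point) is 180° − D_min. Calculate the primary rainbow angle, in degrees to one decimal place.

42.2°

cos²i = (1.77422 − 1)/3 = 0.25807; i = arccos(0.50801) = 59.469°.
sin r = sin 59.469°/1.332 = 0.64666; r = 40.290°.
D_min = 2·59.469° − 4·40.290° + 180° = 137.776°.
Rainbow angle = 180° − D_min = 42.224°.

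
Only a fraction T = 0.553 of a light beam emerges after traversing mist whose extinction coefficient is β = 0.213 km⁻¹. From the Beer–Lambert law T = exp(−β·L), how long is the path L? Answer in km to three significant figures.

Beer–Lambert: T = exp(−βL) ⇒ L = −ln(T)/β = −ln(0.553)/0.213 = 0.5924/0.213 = 2.781 km.

2.78 km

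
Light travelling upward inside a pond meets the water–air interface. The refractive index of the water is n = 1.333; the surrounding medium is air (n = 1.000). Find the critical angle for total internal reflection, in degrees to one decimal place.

sin θ_c = n_air / n = 1.000 / 1.333 = 0.7502.
θ_c = arcsin(0.7502) = 48.61°.

48.6°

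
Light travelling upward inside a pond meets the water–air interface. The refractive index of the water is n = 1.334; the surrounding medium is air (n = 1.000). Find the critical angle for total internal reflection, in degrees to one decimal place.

48.6°

sin θ_c = n_air / n = 1.000 / 1.334 = 0.7496.
θ_c = arcsin(0.7496) = 48.56°.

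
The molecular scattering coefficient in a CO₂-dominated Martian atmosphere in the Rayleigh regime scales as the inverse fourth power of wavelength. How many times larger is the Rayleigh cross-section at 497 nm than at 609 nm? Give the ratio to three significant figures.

2.25

Rayleigh scattering ∝ λ⁻⁴, so the ratio of coefficients is the inverse fourth power of the wavelength ratio.
σ(497)/σ(609) = (609/497)⁴ = (1.2254)⁴ = 2.254.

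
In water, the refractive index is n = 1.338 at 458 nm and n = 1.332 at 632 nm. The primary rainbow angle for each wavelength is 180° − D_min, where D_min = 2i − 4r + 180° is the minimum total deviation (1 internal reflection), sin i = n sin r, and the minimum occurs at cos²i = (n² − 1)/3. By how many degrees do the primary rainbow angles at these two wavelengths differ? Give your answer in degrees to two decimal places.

0.87°

At 458 nm (n = 1.338): cos²i = 0.26341 → i = 59.120°, r = 39.899°, D_min = 138.643°, rainbow angle = 41.357°.
At 632 nm (n = 1.332): cos²i = 0.25807 → i = 59.469°, r = 40.290°, D_min = 137.776°, rainbow angle = 42.224°.
Angular width = |41.357° − 42.224°| = 0.867°.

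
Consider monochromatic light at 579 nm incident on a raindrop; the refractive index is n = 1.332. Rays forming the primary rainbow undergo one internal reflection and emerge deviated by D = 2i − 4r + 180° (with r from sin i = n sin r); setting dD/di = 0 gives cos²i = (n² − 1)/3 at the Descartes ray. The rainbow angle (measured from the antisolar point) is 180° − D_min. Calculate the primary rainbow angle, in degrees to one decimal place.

42.2°

cos²i = (1.77422 − 1)/3 = 0.25807; i = arccos(0.50801) = 59.469°.
sin r = sin 59.469°/1.332 = 0.64666; r = 40.290°.
D_min = 2·59.469° − 4·40.290° + 180° = 137.776°.
Rainbow angle = 180° − D_min = 42.224°.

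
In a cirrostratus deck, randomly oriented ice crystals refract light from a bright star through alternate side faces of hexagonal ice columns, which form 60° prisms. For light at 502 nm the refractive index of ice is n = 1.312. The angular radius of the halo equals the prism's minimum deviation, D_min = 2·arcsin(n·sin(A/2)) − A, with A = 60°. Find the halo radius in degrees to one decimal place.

n·sin(A/2) = 1.312 × sin 30° = 1.312 × 0.5000 = 0.6560.
D_min = 2·arcsin(0.6560) − 60° = 2 × 40.996° − 60° = 21.991°.

22.0°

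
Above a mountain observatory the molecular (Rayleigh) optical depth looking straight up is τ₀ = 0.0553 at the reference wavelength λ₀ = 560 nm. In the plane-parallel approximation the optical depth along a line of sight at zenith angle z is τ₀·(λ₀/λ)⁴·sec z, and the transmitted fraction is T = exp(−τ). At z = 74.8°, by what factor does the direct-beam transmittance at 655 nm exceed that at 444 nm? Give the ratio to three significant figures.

1.52

Airmass: sec 74.8° = 3.8140.
τ(655 nm) = 0.0553 × (560/655)⁴ × 3.8140 = 0.0553 × 0.5343 × 3.8140 = 0.1127.
τ(444 nm) = 0.0553 × (560/444)⁴ × 3.8140 = 0.0553 × 2.5306 × 3.8140 = 0.5337.
T(655)/T(444) = exp(τ_B − τ_A) = exp(0.4210) = 1.5236.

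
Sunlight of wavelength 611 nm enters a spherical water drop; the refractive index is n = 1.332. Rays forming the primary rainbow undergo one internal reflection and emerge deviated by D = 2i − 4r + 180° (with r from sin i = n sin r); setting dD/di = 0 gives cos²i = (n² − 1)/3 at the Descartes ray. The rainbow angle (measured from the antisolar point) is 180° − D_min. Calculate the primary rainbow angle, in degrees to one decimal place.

cos²i = (1.77422 − 1)/3 = 0.25807; i = arccos(0.50801) = 59.469°.
sin r = sin 59.469°/1.332 = 0.64666; r = 40.290°.
D_min = 2·59.469° − 4·40.290° + 180° = 137.776°.
Rainbow angle = 180° − D_min = 42.224°.

42.2°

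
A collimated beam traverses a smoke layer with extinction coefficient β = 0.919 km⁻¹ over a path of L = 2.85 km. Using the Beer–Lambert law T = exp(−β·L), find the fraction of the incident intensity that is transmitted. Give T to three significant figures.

τ = β·L = 0.919 × 2.85 = 2.6192.
T = exp(−2.6192) = 0.0729.

0.0729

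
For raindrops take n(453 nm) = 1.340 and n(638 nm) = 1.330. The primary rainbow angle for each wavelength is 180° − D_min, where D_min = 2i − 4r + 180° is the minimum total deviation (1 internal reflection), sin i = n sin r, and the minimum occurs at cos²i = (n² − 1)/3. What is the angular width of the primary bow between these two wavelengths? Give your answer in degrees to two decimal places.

1.45°

At 453 nm (n = 1.340): cos²i = 0.26520 → i = 59.004°, r = 39.770°, D_min = 138.929°, rainbow angle = 41.071°.
At 638 nm (n = 1.330): cos²i = 0.25630 → i = 59.585°, r = 40.422°, D_min = 137.484°, rainbow angle = 42.516°.
Angular width = |41.071° − 42.516°| = 1.445°.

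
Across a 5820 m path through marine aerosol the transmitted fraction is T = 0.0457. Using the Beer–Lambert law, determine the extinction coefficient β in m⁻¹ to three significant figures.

0.000530 m⁻¹

Beer–Lambert: T = exp(−βL) ⇒ β = −ln(T)/L = −ln(0.0457)/5820 = 3.0857/5820 = 0.0005302 m⁻¹.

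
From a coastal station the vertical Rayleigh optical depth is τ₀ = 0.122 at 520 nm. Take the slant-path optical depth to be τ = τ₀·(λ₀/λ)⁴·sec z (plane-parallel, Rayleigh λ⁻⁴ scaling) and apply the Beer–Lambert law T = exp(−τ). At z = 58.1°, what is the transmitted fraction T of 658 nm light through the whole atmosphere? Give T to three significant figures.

0.914

sec 58.1° = 1.8924.
τ = 0.122 × (520/658)⁴ × 1.8924 = 0.122 × 0.3900 × 1.8924 = 0.0900.
T = exp(−0.0900) = 0.9139.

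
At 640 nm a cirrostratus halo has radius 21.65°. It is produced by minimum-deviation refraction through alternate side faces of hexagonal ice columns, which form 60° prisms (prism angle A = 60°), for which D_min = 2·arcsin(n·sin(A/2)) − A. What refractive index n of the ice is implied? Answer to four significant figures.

Rearranging: n = sin((D_min + A)/2) / sin(A/2).
(D_min + A)/2 = (21.65° + 60°)/2 = 40.825°.
n = sin 40.825° / sin 30° = 0.6538 / 0.5000 = 1.3075.

1.308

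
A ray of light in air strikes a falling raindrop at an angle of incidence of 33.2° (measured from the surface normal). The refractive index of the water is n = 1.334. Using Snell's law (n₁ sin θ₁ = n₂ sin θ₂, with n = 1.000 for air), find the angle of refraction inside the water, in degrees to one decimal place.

Snell: sin θ_r = sin θ_i / n = sin 33.2° / 1.334 = 0.5476 / 1.334 = 0.4105.
θ_r = arcsin(0.4105) = 24.23°.

24.2°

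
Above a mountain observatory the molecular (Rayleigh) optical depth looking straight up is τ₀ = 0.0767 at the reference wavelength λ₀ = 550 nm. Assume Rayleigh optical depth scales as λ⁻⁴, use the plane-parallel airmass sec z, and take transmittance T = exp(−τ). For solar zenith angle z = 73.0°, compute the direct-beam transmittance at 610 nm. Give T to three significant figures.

0.841

sec 73.0° = 3.4203.
τ = 0.0767 × (550/610)⁴ × 3.4203 = 0.0767 × 0.6609 × 3.4203 = 0.1734.
T = exp(−0.1734) = 0.8408.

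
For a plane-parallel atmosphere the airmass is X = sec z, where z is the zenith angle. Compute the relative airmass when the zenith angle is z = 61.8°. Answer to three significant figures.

X = sec z = 1/cos 61.8° = 1/0.4726 = 2.1162.

2.12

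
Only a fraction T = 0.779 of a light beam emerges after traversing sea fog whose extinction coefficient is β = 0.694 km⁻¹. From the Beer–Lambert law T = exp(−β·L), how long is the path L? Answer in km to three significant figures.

0.360 km

Beer–Lambert: T = exp(−βL) ⇒ L = −ln(T)/β = −ln(0.779)/0.694 = 0.2497/0.694 = 0.3599 km.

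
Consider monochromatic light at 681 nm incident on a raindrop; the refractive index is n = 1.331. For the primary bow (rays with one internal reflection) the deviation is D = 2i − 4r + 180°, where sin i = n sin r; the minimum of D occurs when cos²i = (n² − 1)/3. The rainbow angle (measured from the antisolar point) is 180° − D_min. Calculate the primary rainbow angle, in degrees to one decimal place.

42.4°

cos²i = (1.77156 − 1)/3 = 0.25719; i = arccos(0.50714) = 59.527°.
sin r = sin 59.527°/1.331 = 0.64753; r = 40.356°.
D_min = 2·59.527° − 4·40.356° + 180° = 137.630°.
Rainbow angle = 180° − D_min = 42.370°.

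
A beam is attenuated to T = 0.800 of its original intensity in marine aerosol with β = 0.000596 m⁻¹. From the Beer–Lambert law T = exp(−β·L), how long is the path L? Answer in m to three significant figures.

374 m

Beer–Lambert: T = exp(−βL) ⇒ L = −ln(T)/β = −ln(0.800)/0.000596 = 0.2231/0.000596 = 374.4 m.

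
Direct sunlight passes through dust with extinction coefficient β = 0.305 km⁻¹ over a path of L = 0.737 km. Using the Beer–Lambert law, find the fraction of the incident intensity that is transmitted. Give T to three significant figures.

τ = β·L = 0.305 × 0.737 = 0.2248.
T = exp(−0.2248) = 0.7987.

0.799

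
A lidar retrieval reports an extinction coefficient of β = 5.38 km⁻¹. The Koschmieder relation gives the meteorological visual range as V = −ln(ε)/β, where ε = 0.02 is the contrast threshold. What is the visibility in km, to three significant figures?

0.727 km

V = −ln(0.02) / 5.38 = 3.912 / 5.38 = 0.7271 km.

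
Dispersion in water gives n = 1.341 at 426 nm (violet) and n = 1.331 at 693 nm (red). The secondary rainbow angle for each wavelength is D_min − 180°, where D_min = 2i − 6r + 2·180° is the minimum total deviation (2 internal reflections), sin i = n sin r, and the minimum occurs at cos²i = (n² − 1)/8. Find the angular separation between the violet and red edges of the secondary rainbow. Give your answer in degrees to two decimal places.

At 426 nm (n = 1.341): cos²i = 0.09979 → i = 71.586°, r = 45.034°, D_min = 232.966°, rainbow angle = 52.966°.
At 693 nm (n = 1.331): cos²i = 0.09645 → i = 71.907°, r = 45.575°, D_min = 230.365°, rainbow angle = 50.365°.
Angular width = |52.966° − 50.365°| = 2.601°.

2.60°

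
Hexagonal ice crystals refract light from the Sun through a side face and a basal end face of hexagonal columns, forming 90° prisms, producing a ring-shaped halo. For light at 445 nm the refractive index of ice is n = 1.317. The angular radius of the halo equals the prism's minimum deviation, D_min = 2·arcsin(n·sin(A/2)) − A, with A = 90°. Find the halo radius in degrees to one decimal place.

n·sin(A/2) = 1.317 × sin 45° = 1.317 × 0.7071 = 0.9313.
D_min = 2·arcsin(0.9313) − 90° = 2 × 68.632° − 90° = 47.264°.

47.3°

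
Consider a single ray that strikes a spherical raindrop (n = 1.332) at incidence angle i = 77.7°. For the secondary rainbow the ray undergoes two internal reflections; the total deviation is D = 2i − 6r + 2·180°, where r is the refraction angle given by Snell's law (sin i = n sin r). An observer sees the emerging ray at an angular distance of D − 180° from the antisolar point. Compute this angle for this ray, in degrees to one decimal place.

52.3°

sin r = sin 77.7° / 1.332 = 0.9770/1.332 = 0.7335; r = 47.18°.
D = 2·77.7° − 6·47.18° + 2·180° = 155.40° − 283.09° + 360° = 232.31°.
Angle from antisolar point = D − 180° = 52.31°.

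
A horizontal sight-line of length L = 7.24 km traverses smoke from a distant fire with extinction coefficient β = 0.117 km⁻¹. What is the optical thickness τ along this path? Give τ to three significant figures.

τ = β·L = 0.117 × 7.24 = 0.8471.

0.847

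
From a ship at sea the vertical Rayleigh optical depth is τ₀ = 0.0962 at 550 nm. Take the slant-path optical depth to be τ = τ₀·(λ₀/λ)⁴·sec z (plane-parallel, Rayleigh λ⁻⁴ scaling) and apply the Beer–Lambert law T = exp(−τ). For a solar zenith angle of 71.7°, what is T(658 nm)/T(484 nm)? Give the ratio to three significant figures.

Airmass: sec 71.7° = 3.1848.
τ(658 nm) = 0.0962 × (550/658)⁴ × 3.1848 = 0.0962 × 0.4881 × 3.1848 = 0.1496.
τ(484 nm) = 0.0962 × (550/484)⁴ × 3.1848 = 0.0962 × 1.6675 × 3.1848 = 0.5109.
T(658)/T(484) = exp(τ_B − τ_A) = exp(0.3613) = 1.4352.

1.44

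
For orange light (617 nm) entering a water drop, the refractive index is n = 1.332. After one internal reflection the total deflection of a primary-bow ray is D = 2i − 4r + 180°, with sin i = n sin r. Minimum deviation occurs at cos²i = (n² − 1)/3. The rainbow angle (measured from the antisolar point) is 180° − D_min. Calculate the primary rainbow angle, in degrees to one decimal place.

cos²i = (1.77422 − 1)/3 = 0.25807; i = arccos(0.50801) = 59.469°.
sin r = sin 59.469°/1.332 = 0.64666; r = 40.290°.
D_min = 2·59.469° − 4·40.290° + 180° = 137.776°.
Rainbow angle = 180° − D_min = 42.224°.

42.2°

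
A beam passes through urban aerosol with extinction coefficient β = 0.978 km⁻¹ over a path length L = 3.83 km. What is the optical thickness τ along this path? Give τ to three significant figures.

τ = β·L = 0.978 × 3.83 = 3.7457.

3.75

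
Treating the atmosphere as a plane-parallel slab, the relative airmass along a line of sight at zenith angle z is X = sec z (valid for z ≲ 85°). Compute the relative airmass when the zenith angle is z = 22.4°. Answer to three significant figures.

1.08

X = sec z = 1/cos 22.4° = 1/0.9245 = 1.0816.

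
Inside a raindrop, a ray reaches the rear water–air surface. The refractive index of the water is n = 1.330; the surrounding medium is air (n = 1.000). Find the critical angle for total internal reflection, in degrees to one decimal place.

sin θ_c = n_air / n = 1.000 / 1.330 = 0.7519.
θ_c = arcsin(0.7519) = 48.75°.

48.8°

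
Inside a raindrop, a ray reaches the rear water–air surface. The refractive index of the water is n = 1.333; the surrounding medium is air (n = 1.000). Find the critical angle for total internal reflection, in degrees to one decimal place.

sin θ_c = n_air / n = 1.000 / 1.333 = 0.7502.
θ_c = arcsin(0.7502) = 48.61°.

48.6°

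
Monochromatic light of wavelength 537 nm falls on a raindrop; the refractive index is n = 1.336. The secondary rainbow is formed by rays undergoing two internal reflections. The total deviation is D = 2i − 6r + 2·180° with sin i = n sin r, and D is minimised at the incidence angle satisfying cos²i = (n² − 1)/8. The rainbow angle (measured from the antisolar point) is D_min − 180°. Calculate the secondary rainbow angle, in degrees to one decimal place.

cos²i = (1.78490 − 1)/8 = 0.09811; i = arccos(0.31323) = 71.746°.
sin r = sin 71.746°/1.336 = 0.71084; r = 45.303°.
D_min = 2·71.746° − 6·45.303° + 360° = 231.674°.
Rainbow angle = D_min − 180° = 51.674°.

51.7°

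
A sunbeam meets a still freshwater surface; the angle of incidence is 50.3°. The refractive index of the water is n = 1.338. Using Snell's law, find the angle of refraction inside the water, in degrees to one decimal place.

Snell: sin θ_r = sin θ_i / n = sin 50.3° / 1.338 = 0.7694 / 1.338 = 0.5750.
θ_r = arcsin(0.5750) = 35.10°.

35.1°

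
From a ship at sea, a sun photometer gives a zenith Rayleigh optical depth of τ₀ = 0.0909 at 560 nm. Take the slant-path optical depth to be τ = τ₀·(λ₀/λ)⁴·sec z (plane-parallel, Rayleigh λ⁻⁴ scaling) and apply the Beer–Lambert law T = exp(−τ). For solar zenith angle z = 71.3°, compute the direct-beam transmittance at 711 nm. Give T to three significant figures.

sec 71.3° = 3.1190.
τ = 0.0909 × (560/711)⁴ × 3.1190 = 0.0909 × 0.3848 × 3.1190 = 0.1091.
T = exp(−0.1091) = 0.8966.

0.897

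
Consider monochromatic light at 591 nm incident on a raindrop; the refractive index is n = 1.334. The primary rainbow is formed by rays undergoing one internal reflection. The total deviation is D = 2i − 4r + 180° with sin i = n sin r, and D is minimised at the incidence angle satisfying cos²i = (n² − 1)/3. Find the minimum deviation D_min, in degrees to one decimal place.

cos²i = (1.77956 − 1)/3 = 0.25985; i = arccos(0.50976) = 59.352°.
sin r = sin 59.352°/1.334 = 0.64492; r = 40.159°.
D_min = 2·59.352° − 4·40.159° + 180° = 138.067°.

138.1°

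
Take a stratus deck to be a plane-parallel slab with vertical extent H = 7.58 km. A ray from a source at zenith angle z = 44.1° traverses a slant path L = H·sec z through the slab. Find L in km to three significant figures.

10.6 km

sec z = 1/cos 44.1° = 1.3925.
L = 7.58 × 1.3925 = 10.555 km.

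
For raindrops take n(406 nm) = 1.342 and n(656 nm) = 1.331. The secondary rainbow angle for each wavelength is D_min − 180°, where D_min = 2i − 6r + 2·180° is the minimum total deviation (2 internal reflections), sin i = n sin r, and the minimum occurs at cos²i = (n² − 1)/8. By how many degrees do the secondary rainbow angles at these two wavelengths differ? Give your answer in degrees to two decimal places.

2.86°

At 406 nm (n = 1.342): cos²i = 0.10012 → i = 71.554°, r = 44.981°, D_min = 233.222°, rainbow angle = 53.222°.
At 656 nm (n = 1.331): cos²i = 0.09645 → i = 71.907°, r = 45.575°, D_min = 230.365°, rainbow angle = 50.365°.
Angular width = |53.222° − 50.365°| = 2.857°.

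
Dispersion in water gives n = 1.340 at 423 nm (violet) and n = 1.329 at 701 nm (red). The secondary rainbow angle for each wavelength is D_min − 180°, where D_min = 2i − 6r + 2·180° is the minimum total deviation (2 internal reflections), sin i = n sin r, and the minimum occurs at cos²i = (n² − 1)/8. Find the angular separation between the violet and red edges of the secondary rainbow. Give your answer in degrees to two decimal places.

At 423 nm (n = 1.340): cos²i = 0.09945 → i = 71.618°, r = 45.088°, D_min = 232.709°, rainbow angle = 52.709°.
At 701 nm (n = 1.329): cos²i = 0.09578 → i = 71.972°, r = 45.685°, D_min = 229.837°, rainbow angle = 49.837°.
Angular width = |52.709° − 49.837°| = 2.872°.

2.87°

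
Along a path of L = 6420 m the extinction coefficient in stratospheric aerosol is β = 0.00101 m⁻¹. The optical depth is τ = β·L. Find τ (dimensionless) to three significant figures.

τ = β·L = 0.00101 × 6420 = 6.4842.

6.48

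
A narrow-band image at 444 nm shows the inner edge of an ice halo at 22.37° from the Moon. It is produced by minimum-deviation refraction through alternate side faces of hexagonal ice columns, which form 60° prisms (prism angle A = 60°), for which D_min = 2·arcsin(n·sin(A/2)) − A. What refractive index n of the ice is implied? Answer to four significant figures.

1.317

Rearranging: n = sin((D_min + A)/2) / sin(A/2).
(D_min + A)/2 = (22.37° + 60°)/2 = 41.185°.
n = sin 41.185° / sin 30° = 0.6585 / 0.5000 = 1.3170.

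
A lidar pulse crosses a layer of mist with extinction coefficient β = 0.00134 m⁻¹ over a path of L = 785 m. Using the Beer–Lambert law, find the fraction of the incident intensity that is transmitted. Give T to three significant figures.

0.349

τ = β·L = 0.00134 × 785 = 1.0519.
T = exp(−1.0519) = 0.3493.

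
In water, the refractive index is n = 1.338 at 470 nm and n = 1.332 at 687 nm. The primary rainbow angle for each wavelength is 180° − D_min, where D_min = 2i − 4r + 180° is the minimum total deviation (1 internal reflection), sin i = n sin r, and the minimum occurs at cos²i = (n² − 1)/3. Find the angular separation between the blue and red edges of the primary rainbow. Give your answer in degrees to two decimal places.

At 470 nm (n = 1.338): cos²i = 0.26341 → i = 59.120°, r = 39.899°, D_min = 138.643°, rainbow angle = 41.357°.
At 687 nm (n = 1.332): cos²i = 0.25807 → i = 59.469°, r = 40.290°, D_min = 137.776°, rainbow angle = 42.224°.
Angular width = |41.357° − 42.224°| = 0.867°.

0.87°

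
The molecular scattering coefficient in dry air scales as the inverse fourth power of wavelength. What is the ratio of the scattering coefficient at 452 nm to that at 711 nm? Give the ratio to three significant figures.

Rayleigh scattering ∝ λ⁻⁴, so the ratio of coefficients is the inverse fourth power of the wavelength ratio.
σ(452)/σ(711) = (711/452)⁴ = (1.5730)⁴ = 6.122.

6.12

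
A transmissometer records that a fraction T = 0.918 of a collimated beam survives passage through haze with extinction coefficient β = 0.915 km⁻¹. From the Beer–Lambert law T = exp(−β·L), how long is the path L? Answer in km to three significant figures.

0.0935 km

Beer–Lambert: T = exp(−βL) ⇒ L = −ln(T)/β = −ln(0.918)/0.915 = 0.0856/0.915 = 0.09351 km.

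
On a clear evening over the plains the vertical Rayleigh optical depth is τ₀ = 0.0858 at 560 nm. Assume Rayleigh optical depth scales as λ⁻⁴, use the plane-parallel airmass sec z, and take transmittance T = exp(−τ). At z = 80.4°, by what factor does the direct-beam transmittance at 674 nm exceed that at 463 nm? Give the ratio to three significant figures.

Airmass: sec 80.4° = 5.9963.
τ(674 nm) = 0.0858 × (560/674)⁴ × 5.9963 = 0.0858 × 0.4766 × 5.9963 = 0.2452.
τ(463 nm) = 0.0858 × (560/463)⁴ × 5.9963 = 0.0858 × 2.1401 × 5.9963 = 1.1010.
T(674)/T(463) = exp(τ_B − τ_A) = exp(0.8559) = 2.3534.

2.35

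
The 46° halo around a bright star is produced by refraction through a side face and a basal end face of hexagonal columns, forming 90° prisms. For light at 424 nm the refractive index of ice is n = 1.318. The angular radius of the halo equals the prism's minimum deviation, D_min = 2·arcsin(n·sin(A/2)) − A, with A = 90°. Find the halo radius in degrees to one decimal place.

n·sin(A/2) = 1.318 × sin 45° = 1.318 × 0.7071 = 0.9320.
D_min = 2·arcsin(0.9320) − 90° = 2 × 68.743° − 90° = 47.487°.

47.5°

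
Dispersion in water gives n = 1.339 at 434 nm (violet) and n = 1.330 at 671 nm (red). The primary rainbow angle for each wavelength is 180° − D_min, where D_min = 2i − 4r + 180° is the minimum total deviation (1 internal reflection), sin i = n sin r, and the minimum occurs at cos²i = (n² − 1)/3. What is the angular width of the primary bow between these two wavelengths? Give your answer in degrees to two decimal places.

1.30°

At 434 nm (n = 1.339): cos²i = 0.26431 → i = 59.062°, r = 39.834°, D_min = 138.786°, rainbow angle = 41.214°.
At 671 nm (n = 1.330): cos²i = 0.25630 → i = 59.585°, r = 40.422°, D_min = 137.484°, rainbow angle = 42.516°.
Angular width = |41.214° − 42.516°| = 1.303°.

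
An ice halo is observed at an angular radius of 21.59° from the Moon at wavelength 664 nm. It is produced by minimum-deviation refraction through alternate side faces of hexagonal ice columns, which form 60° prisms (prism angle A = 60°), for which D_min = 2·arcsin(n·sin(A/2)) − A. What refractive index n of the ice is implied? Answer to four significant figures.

1.307

Rearranging: n = sin((D_min + A)/2) / sin(A/2).
(D_min + A)/2 = (21.59° + 60°)/2 = 40.795°.
n = sin 40.795° / sin 30° = 0.6534 / 0.5000 = 1.3067.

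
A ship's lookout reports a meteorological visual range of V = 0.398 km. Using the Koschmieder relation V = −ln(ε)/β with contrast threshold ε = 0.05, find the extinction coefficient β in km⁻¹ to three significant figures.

β = −ln(0.05) / V = 2.996 / 0.398 = 7.5270 km⁻¹.

7.53 km⁻¹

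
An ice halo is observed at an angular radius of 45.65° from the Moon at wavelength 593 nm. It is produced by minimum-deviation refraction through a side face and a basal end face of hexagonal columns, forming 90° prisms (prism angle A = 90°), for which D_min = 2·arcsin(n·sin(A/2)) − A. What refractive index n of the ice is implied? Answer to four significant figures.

1.310

Rearranging: n = sin((D_min + A)/2) / sin(A/2).
(D_min + A)/2 = (45.65° + 90°)/2 = 67.825°.
n = sin 67.825° / sin 45° = 0.9260 / 0.7071 = 1.3096.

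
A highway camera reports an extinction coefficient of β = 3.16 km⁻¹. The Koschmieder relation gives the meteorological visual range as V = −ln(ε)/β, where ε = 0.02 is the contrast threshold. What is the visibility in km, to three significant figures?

1.24 km

V = −ln(0.02) / 3.16 = 3.912 / 3.16 = 1.2380 km.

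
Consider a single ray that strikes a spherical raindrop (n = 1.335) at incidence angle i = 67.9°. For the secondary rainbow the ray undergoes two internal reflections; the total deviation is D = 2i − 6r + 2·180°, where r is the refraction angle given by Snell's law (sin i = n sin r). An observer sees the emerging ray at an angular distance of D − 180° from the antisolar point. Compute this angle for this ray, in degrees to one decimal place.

sin r = sin 67.9° / 1.335 = 0.9265/1.335 = 0.6940; r = 43.95°.
D = 2·67.9° − 6·43.95° + 2·180° = 135.80° − 263.70° + 360° = 232.10°.
Angle from antisolar point = D − 180° = 52.10°.

52.1°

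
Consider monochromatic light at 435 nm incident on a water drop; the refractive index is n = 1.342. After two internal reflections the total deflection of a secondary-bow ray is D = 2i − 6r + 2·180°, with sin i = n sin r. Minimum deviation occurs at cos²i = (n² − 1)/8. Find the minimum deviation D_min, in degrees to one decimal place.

cos²i = (1.80096 − 1)/8 = 0.10012; i = arccos(0.31642) = 71.554°.
sin r = sin 71.554°/1.342 = 0.70687; r = 44.981°.
D_min = 2·71.554° − 6·44.981° + 360° = 233.222°.

233.2°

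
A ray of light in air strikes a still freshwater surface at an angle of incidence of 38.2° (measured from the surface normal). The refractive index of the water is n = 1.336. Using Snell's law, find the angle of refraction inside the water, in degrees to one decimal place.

Snell: sin θ_r = sin θ_i / n = sin 38.2° / 1.336 = 0.6184 / 1.336 = 0.4629.
θ_r = arcsin(0.4629) = 27.57°.

27.6°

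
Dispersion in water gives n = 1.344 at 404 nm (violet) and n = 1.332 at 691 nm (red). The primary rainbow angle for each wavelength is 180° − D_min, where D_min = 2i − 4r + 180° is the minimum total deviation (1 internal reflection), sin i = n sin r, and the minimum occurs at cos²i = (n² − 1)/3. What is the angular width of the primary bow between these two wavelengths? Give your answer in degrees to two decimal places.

1.72°

At 404 nm (n = 1.344): cos²i = 0.26878 → i = 58.772°, r = 39.512°, D_min = 139.495°, rainbow angle = 40.505°.
At 691 nm (n = 1.332): cos²i = 0.25807 → i = 59.469°, r = 40.290°, D_min = 137.776°, rainbow angle = 42.224°.
Angular width = |40.505° − 42.224°| = 1.719°.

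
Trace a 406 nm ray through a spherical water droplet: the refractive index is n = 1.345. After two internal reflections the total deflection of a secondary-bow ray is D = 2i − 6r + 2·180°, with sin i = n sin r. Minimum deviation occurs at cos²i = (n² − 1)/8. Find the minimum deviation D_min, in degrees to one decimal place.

cos²i = (1.80902 − 1)/8 = 0.10113; i = arccos(0.31801) = 71.458°.
sin r = sin 71.458°/1.345 = 0.70490; r = 44.821°.
D_min = 2·71.458° − 6·44.821° + 360° = 233.987°.

234.0°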